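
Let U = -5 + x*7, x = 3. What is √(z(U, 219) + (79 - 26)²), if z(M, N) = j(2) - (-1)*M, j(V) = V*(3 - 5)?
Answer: √2821 ≈ 53.113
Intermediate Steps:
U = 16 (U = -5 + 3*7 = -5 + 21 = 16)
j(V) = -2*V (j(V) = V*(-2) = -2*V)
z(M, N) = -4 + M (z(M, N) = -2*2 - (-1)*M = -4 + M)
√(z(U, 219) + (79 - 26)²) = √((-4 + 16) + (79 - 26)²) = √(12 + 53²) = √(12 + 2809) = √2821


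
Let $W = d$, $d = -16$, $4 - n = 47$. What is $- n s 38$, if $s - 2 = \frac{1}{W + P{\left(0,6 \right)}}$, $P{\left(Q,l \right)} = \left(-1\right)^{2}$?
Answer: $\frac{47386}{15} \approx 3159.1$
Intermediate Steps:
$n = -43$ ($n = 4 - 47 = -43$)
$P{\left(Q,l \right)} = 1$
$W = -16$
$s = \frac{29}{15}$ ($s = 2 + \frac{1}{-16 + 1} = 2 + \frac{1}{-15} = 2 - \frac{1}{15} = \frac{29}{15} \approx 1.9333$)
$- n s 38 = \left(-1\right) \left(-43\right) \frac{29}{15} \cdot 38 = 43 \cdot \frac{29}{15} \cdot 38 = \frac{1247}{15} \cdot 38 = \frac{47386}{15}$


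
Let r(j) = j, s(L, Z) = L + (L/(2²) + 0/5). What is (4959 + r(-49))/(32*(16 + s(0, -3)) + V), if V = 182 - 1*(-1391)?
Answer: 982/417 ≈ 2.3549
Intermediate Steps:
s(L, Z) = 5*L/4 (s(L, Z) = L + (L/4 + 0*(⅕)) = L + (L*(¼) + 0) = L + (L/4 + 0) = L + L/4 = 5*L/4)
V = 1573 (V = 182 + 1391 = 1573)
(4959 + r(-49))/(32*(16 + s(0, -3)) + V) = (4959 - 49)/(32*(16 + (5/4)*0) + 1573) = 4910/(32*(16 + 0) + 1573) = 4910/(32*16 + 1573) = 4910/(512 + 1573) = 4910/2085 = 4910*(1/2085) = 982/417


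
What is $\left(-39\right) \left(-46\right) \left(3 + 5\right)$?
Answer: $14352$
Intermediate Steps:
$\left(-39\right) \left(-46\right) \left(3 + 5\right) = 1794 \cdot 8 = 14352$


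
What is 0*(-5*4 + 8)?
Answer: 0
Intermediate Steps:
0*(-5*4 + 8) = 0*(-20 + 8) = 0*(-12) = 0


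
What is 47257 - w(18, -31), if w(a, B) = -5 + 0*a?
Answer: 47262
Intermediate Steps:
w(a, B) = -5 (w(a, B) = -5 + 0 = -5)
47257 - w(18, -31) = 47257 - 1*(-5) = 47257 + 5 = 47262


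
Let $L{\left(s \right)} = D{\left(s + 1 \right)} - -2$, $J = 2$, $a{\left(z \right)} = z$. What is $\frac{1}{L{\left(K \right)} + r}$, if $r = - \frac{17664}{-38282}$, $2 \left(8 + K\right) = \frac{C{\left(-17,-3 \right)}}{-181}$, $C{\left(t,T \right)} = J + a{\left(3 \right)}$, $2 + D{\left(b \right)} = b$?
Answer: $- \frac{6929042}{45401815} \approx -0.15262$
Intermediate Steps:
$D{\left(b \right)} = -2 + b$
$C{\left(t,T \right)} = 5$ ($C{\left(t,T \right)} = 2 + 3 = 5$)
$K = - \frac{2901}{362}$ ($K = -8 + \frac{5 \frac{1}{-181}}{2} = -8 + \frac{5 \left(- \frac{1}{181}\right)}{2} = -8 + \frac{1}{2} \left(- \frac{5}{181}\right) = -8 - \frac{5}{362} = - \frac{2901}{362} \approx -8.0138$)
$L{\left(s \right)} = 1 + s$ ($L{\left(s \right)} = \left(-2 + \left(s + 1\right)\right) - -2 = \left(-2 + \left(1 + s\right)\right) + 2 = \left(-1 + s\right) + 2 = 1 + s$)
$r = \frac{8832}{19141}$ ($r = \left(-17664\right) \left(- \frac{1}{38282}\right) = \frac{8832}{19141} \approx 0.46142$)
$\frac{1}{L{\left(K \right)} + r} = \frac{1}{\left(1 - \frac{2901}{362}\right) + \frac{8832}{19141}} = \frac{1}{- \frac{2539}{362} + \frac{8832}{19141}} = \frac{1}{- \frac{45401815}{6929042}} = - \frac{6929042}{45401815}$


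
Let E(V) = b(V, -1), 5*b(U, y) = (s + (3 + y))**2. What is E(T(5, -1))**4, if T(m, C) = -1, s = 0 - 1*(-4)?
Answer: 1679616/625 ≈ 2687.4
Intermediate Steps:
s = 4 (s = 0 + 4 = 4)
b(U, y) = (7 + y)**2/5 (b(U, y) = (4 + (3 + y))**2/5 = (7 + y)**2/5)
E(V) = 36/5 (E(V) = (7 - 1)**2/5 = (1/5)*6**2 = (1/5)*36 = 36/5)
E(T(5, -1))**4 = (36/5)**4 = 1679616/625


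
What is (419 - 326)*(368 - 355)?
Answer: 1209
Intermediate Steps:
(419 - 326)*(368 - 355) = 93*13 = 1209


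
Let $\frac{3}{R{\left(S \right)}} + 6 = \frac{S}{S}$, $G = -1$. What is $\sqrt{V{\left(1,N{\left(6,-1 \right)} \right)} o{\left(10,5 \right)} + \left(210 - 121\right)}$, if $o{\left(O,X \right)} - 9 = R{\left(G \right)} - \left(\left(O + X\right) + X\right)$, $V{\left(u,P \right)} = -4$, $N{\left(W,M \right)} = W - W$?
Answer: $\frac{\sqrt{3385}}{5} \approx 11.636$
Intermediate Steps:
$N{\left(W,M \right)} = 0$
$R{\left(S \right)} = - \frac{3}{5}$ ($R{\left(S \right)} = \frac{3}{-6 + \frac{S}{S}} = \frac{3}{-6 + 1} = \frac{3}{-5} = 3 \left(- \frac{1}{5}\right) = - \frac{3}{5}$)
$o{\left(O,X \right)} = \frac{42}{5} - O - 2 X$ ($o{\left(O,X \right)} = 9 - \left(\frac{3}{5} + O + 2 X\right) = \frac{42}{5} - O - 2 X$)
$\sqrt{V{\left(1,N{\left(6,-1 \right)} \right)} o{\left(10,5 \right)} + \left(210 - 121\right)} = \sqrt{- 4 \left(\frac{42}{5} - 10 - 10\right) + \left(210 - 121\right)} = \sqrt{- 4 \left(\frac{42}{5} - 10 - 10\right) + 89} = \sqrt{\left(-4\right) \left(- \frac{58}{5}\right) + 89} = \sqrt{\frac{232}{5} + 89} = \sqrt{\frac{677}{5}} = \frac{\sqrt{3385}}{5}$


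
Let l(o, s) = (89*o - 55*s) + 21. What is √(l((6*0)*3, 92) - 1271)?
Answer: I*√6310 ≈ 79.436*I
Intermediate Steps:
l(o, s) = 21 - 55*s + 89*o (l(o, s) = (-55*s + 89*o) + 21 = 21 - 55*s + 89*o)
√(l((6*0)*3, 92) - 1271) = √((21 - 55*92 + 89*((6*0)*3)) - 1271) = √((21 - 5060 + 89*(0*3)) - 1271) = √((21 - 5060 + 89*0) - 1271) = √((21 - 5060 + 0) - 1271) = √(-5039 - 1271) = √(-6310) = I*√6310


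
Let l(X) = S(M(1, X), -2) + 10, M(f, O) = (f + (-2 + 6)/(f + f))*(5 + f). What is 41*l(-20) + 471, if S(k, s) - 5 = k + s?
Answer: 1742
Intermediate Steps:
M(f, O) = (5 + f)*(f + 2/f) (M(f, O) = (f + 4/((2*f)))*(5 + f) = (f + 4*(1/(2*f)))*(5 + f) = (f + 2/f)*(5 + f) = (5 + f)*(f + 2/f))
S(k, s) = 5 + k + s (S(k, s) = 5 + (k + s) = 5 + k + s)
l(X) = 31 (l(X) = (5 + (2 + 1² + 5*1 + 10/1) - 2) + 10 = (5 + (2 + 1 + 5 + 10*1) - 2) + 10 = (5 + (2 + 1 + 5 + 10) - 2) + 10 = (5 + 18 - 2) + 10 = 21 + 10 = 31)
41*l(-20) + 471 = 41*31 + 471 = 1271 + 471 = 1742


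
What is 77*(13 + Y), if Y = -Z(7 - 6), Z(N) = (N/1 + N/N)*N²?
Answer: 847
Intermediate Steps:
Z(N) = N²*(1 + N) (Z(N) = (N*1 + 1)*N² = (N + 1)*N² = (1 + N)*N² = N²*(1 + N))
Y = -2 (Y = -(7 - 6)²*(1 + (7 - 6)) = -1²*(1 + 1) = -2 ≈ -2.0000)
77*(13 + Y) = 77*(13 - 2) = 77*11 = 847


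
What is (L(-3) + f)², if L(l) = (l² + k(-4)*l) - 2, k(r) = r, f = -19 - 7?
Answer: 49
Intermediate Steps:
f = -26
L(l) = -2 + l² - 4*l (L(l) = (l² - 4*l) - 2 = -2 + l² - 4*l)
(L(-3) + f)² = ((-2 + (-3)² - 4*(-3)) - 26)² = ((-2 + 9 + 12) - 26)² = (19 - 26)² = (-7)² = 49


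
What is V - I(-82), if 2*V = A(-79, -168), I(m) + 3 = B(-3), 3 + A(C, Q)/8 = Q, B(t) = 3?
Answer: -684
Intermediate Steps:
A(C, Q) = -24 + 8*Q
I(m) = 0 (I(m) = -3 + 3 = 0)
V = -684 (V = (-24 + 8*(-168))/2 = (-24 - 1344)/2 = (½)*(-1368) = -684)
V - I(-82) = -684 - 1*0 = -684 + 0 = -684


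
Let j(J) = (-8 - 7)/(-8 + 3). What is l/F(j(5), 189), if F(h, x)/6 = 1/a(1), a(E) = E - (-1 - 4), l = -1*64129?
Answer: -64129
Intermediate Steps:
j(J) = 3 (j(J) = -15/(-5) = -15*(-⅕) = 3)
l = -64129
a(E) = 5 + E (a(E) = E - 1*(-5) = E + 5 = 5 + E)
F(h, x) = 1 (F(h, x) = 6/(5 + 1) = 6/6 = 6*(⅙) = 1)
l/F(j(5), 189) = -64129/1 = -64129*1 = -64129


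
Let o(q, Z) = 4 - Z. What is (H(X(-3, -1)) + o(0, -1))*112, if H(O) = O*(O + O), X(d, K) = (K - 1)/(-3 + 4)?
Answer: 1456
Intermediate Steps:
X(d, K) = -1 + K (X(d, K) = (-1 + K)/1 = (-1 + K)*1 = -1 + K)
H(O) = 2*O² (H(O) = O*(2*O) = 2*O²)
(H(X(-3, -1)) + o(0, -1))*112 = (2*(-1 - 1)² + (4 - 1*(-1)))*112 = (2*(-2)² + (4 + 1))*112 = (2*4 + 5)*112 = (8 + 5)*112 = 13*112 = 1456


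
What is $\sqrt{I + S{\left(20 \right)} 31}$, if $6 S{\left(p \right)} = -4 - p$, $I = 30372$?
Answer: $2 \sqrt{7562} \approx 173.92$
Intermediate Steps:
$S{\left(p \right)} = - \frac{2}{3} - \frac{p}{6}$ ($S{\left(p \right)} = \frac{-4 - p}{6} = - \frac{2}{3} - \frac{p}{6}$)
$\sqrt{I + S{\left(20 \right)} 31} = \sqrt{30372 + \left(- \frac{2}{3} - \frac{10}{3}\right) 31} = \sqrt{30372 - 124} = \sqrt{30248} = 2 \sqrt{7562}$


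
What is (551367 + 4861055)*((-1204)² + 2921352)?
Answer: 23657523364496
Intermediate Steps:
(551367 + 4861055)*((-1204)² + 2921352) = 5412422*(1449616 + 2921352) = 5412422*4370968 = 23657523364496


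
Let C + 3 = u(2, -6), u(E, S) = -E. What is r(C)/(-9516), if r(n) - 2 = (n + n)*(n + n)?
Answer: -17/1586 ≈ -0.010719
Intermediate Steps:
C = -5 (C = -3 - 1*2 = -3 - 2 = -5)
r(n) = 2 + 4*n² (r(n) = 2 + (n + n)*(n + n) = 2 + (2*n)*(2*n) = 2 + 4*n²)
r(C)/(-9516) = (2 + 4*(-5)²)/(-9516) = (2 + 4*25)*(-1/9516) = (2 + 100)*(-1/9516) = 102*(-1/9516) = -17/1586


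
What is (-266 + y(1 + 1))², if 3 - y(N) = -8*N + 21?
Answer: 71824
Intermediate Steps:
y(N) = -18 + 8*N (y(N) = 3 - (-8*N + 21) = 3 - (21 - 8*N) = 3 + (-21 + 8*N) = -18 + 8*N)
(-266 + y(1 + 1))² = (-266 + (-18 + 8*(1 + 1)))² = (-266 + (-18 + 8*2))² = (-266 + (-18 + 16))² = (-266 - 2)² = (-268)² = 71824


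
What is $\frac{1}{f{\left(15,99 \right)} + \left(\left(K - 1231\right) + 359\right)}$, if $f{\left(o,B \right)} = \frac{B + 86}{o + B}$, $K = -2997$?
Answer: $- \frac{114}{440881} \approx -0.00025857$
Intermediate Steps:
$f{\left(o,B \right)} = \frac{86 + B}{B + o}$
$\frac{1}{f{\left(15,99 \right)} + \left(\left(K - 1231\right) + 359\right)} = \frac{1}{\frac{86 + 99}{99 + 15} + \left(\left(-2997 - 1231\right) + 359\right)} = \frac{1}{\frac{1}{114} \cdot 185 + \left(-4228 + 359\right)} = \frac{1}{\frac{1}{114} \cdot 185 - 3869} = \frac{1}{\frac{185}{114} - 3869} = \frac{1}{- \frac{440881}{114}} = - \frac{114}{440881}$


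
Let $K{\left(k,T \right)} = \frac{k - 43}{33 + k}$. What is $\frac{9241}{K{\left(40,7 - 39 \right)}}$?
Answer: $- \frac{674593}{3} \approx -2.2486 \cdot 10^{5}$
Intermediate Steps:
$K{\left(k,T \right)} = \frac{-43 + k}{33 + k}$
$\frac{9241}{K{\left(40,7 - 39 \right)}} = \frac{9241}{\frac{1}{33 + 40} \left(-43 + 40\right)} = \frac{9241}{\frac{1}{73} \left(-3\right)} = \frac{9241}{- \frac{3}{73}} = 9241 \left(- \frac{73}{3}\right) = - \frac{674593}{3}$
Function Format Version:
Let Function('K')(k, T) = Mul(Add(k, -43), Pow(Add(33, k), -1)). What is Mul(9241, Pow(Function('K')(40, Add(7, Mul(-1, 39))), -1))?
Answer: Rational(-674593, 3) ≈ -2.2486e+5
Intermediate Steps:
Function('K')(k, T) = Mul(Pow(Add(33, k), -1), Add(-43, k)) (Function('K')(k, T) = Mul(Add(-43, k), Pow(Add(33, k), -1)) = Mul(Pow(Add(33, k), -1), Add(-43, k)))
Mul(9241, Pow(Function('K')(40, Add(7, Mul(-1, 39))), -1)) = Mul(9241, Pow(Mul(Pow(Add(33, 40), -1), Add(-43, 40)), -1)) = Mul(9241, Pow(Mul(Pow(73, -1), -3), -1)) = Mul(9241, Pow(Mul(Rational(1, 73), -3), -1)) = Mul(9241, Pow(Rational(-3, 73), -1)) = Mul(9241, Rational(-73, 3)) = Rational(-674593, 3)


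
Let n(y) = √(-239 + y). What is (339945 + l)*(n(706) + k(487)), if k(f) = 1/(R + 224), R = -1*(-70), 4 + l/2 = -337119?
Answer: -334301/294 - 334301*√467 ≈ -7.2254e+6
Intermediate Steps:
l = -674246 (l = -8 + 2*(-337119) = -8 - 674238 = -674246)
R = 70
k(f) = 1/294 (k(f) = 1/(70 + 224) = 1/294)
(339945 + l)*(n(706) + k(487)) = (339945 - 674246)*(√(-239 + 706) + 1/294) = -334301*(√467 + 1/294) = -334301*(1/294 + √467) = -334301/294 - 334301*√467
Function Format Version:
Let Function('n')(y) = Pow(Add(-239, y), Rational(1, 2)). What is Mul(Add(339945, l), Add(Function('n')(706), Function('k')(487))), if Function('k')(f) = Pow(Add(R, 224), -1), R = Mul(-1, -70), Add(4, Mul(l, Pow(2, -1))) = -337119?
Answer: Add(Rational(-334301, 294), Mul(-334301, Pow(467, Rational(1, 2)))) ≈ -7.2254e+6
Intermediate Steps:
l = -674246 (l = Add(-8, Mul(2, -337119)) = Add(-8, -674238) = -674246)
R = 70
Function('k')(f) = Rational(1, 294) (Function('k')(f) = Pow(Add(70, 224), -1) = Pow(294, -1) = Rational(1, 294))
Mul(Add(339945, l), Add(Function('n')(706), Function('k')(487))) = Mul(Add(339945, -674246), Add(Pow(Add(-239, 706), Rational(1, 2)), Rational(1, 294))) = Mul(-334301, Add(Pow(467, Rational(1, 2)), Rational(1, 294))) = Mul(-334301, Add(Rational(1, 294), Pow(467, Rational(1, 2)))) = Add(Rational(-334301, 294), Mul(-334301, Pow(467, Rational(1, 2))))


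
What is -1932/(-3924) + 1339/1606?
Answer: 696419/525162 ≈ 1.3261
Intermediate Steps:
-1932/(-3924) + 1339/1606 = -1932*(-1/3924) + 1339*(1/1606) = 161/327 + 1339/1606 = 696419/525162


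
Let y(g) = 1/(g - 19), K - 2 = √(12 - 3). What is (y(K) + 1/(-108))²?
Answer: 3721/571536 ≈ 0.0065105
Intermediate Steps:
K = 5 (K = 2 + √(12 - 3) = 2 + √9 = 2 + 3 = 5)
y(g) = 1/(-19 + g)
(y(K) + 1/(-108))² = (1/(-19 + 5) + 1/(-108))² = (1/(-14) - 1/108)² = (-1/14 - 1/108)² = (-61/756)² = 3721/571536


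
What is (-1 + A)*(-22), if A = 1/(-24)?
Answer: 275/12 ≈ 22.917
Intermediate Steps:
A = -1/24 ≈ -0.041667
(-1 + A)*(-22) = (-1 - 1/24)*(-22) = -25/24*(-22) = 275/12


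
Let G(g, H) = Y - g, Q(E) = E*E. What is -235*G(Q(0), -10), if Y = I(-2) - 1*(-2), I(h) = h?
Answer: 0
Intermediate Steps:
Q(E) = E**2
Y = 0 (Y = -2 - 1*(-2) = -2 + 2 = 0)
G(g, H) = -g (G(g, H) = 0 - g = -g)
-235*G(Q(0), -10) = -(-235)*0**2 = -(-235)*0 = -235*0 = 0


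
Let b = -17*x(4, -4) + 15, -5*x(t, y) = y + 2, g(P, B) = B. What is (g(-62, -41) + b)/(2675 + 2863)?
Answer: -82/13845 ≈ -0.0059227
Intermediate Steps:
x(t, y) = -2/5 - y/5 (x(t, y) = -(y + 2)/5 = -(2 + y)/5 = -2/5 - y/5)
b = 41/5 (b = -17*(-2/5 - 1/5*(-4)) + 15 = -17*(-2/5 + 4/5) + 15 = -17*2/5 + 15 = -34/5 + 15 = 41/5 ≈ 8.2000)
(g(-62, -41) + b)/(2675 + 2863) = (-41 + 41/5)/(2675 + 2863) = -164/5/5538 = -164/5*1/5538 = -82/13845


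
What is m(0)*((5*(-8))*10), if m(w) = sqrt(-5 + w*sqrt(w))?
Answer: -400*I*sqrt(5) ≈ -894.43*I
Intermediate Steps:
m(w) = sqrt(-5 + w**(3/2))
m(0)*((5*(-8))*10) = sqrt(-5 + 0**(3/2))*((5*(-8))*10) = sqrt(-5 + 0)*(-40*10) = sqrt(-5)*(-400) = (I*sqrt(5))*(-400) = -400*I*sqrt(5)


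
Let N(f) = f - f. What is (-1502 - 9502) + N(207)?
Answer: -11004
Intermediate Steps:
N(f) = 0
(-1502 - 9502) + N(207) = (-1502 - 9502) + 0 = -11004 + 0 = -11004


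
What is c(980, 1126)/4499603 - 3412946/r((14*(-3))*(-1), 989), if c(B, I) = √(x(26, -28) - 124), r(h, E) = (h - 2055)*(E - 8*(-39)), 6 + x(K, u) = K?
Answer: 3412946/2618913 + 2*I*√26/4499603 ≈ 1.3032 + 2.2664e-6*I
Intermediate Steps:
x(K, u) = -6 + K
r(h, E) = (-2055 + h)*(312 + E) (r(h, E) = (-2055 + h)*(E + 312) = (-2055 + h)*(312 + E))
c(B, I) = 2*I*√26 (c(B, I) = √((-6 + 26) - 124) = √(20 - 124) = √(-104) = 2*I*√26)
c(980, 1126)/4499603 - 3412946/r((14*(-3))*(-1), 989) = (2*I*√26)/4499603 - 3412946/(-641160 - 2055*989 + 312*((14*(-3))*(-1)) + 989*((14*(-3))*(-1))) = (2*I*√26)*(1/4499603) - 3412946/(-641160 - 2032395 + 312*(-42*(-1)) + 989*(-42*(-1))) = 2*I*√26/4499603 - 3412946/(-641160 - 2032395 + 312*42 + 989*42) = 2*I*√26/4499603 - 3412946/(-641160 - 2032395 + 13104 + 41538) = 2*I*√26/4499603 - 3412946/(-2618913) = 2*I*√26/4499603 - 3412946*(-1/2618913) = 2*I*√26/4499603 + 3412946/2618913 = 3412946/2618913 + 2*I*√26/4499603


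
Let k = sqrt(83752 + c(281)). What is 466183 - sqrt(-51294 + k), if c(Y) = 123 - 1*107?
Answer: 466183 - sqrt(-51294 + 2*sqrt(20942)) ≈ 4.6618e+5 - 225.84*I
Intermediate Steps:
c(Y) = 16 (c(Y) = 123 - 107 = 16)
k = 2*sqrt(20942) (k = sqrt(83752 + 16) = sqrt(83768) = 2*sqrt(20942) ≈ 289.43)
466183 - sqrt(-51294 + k) = 466183 - sqrt(-51294 + 2*sqrt(20942))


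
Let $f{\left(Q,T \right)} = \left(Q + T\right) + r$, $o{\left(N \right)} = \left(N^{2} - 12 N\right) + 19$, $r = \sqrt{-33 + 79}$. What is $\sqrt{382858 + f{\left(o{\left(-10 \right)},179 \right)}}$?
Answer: $\sqrt{383276 + \sqrt{46}} \approx 619.1$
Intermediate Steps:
$r = \sqrt{46} \approx 6.7823$
$o{\left(N \right)} = 19 + N^{2} - 12 N$
$f{\left(Q,T \right)} = Q + T + \sqrt{46}$ ($f{\left(Q,T \right)} = \left(Q + T\right) + \sqrt{46} = Q + T + \sqrt{46}$)
$\sqrt{382858 + f{\left(o{\left(-10 \right)},179 \right)}} = \sqrt{382858 + \left(\left(19 + \left(-10\right)^{2} - -120\right) + 179 + \sqrt{46}\right)} = \sqrt{382858 + \left(\left(19 + 100 + 120\right) + 179 + \sqrt{46}\right)} = \sqrt{382858 + \left(239 + 179 + \sqrt{46}\right)} = \sqrt{382858 + \left(418 + \sqrt{46}\right)} = \sqrt{383276 + \sqrt{46}}$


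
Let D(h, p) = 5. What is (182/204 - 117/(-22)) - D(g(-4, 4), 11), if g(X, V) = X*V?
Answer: 679/561 ≈ 1.2103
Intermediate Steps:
g(X, V) = V*X
(182/204 - 117/(-22)) - D(g(-4, 4), 11) = (182/204 - 117/(-22)) - 1*5 = (182*(1/204) - 117*(-1/22)) - 5 = (91/102 + 117/22) - 5 = 3484/561 - 5 = 679/561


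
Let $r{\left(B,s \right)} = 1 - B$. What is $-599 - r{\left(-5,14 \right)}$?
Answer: $-605$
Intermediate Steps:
$-599 - r{\left(-5,14 \right)} = -599 - \left(1 - -5\right) = -599 - \left(1 + 5\right) = -599 - 6 = -605$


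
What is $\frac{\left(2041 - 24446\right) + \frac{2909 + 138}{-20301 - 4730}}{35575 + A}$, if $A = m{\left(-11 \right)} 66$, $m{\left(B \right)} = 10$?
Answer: $- \frac{560822602}{906998285} \approx -0.61833$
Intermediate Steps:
$A = 660$ ($A = 10 \cdot 66 = 660$)
$\frac{\left(2041 - 24446\right) + \frac{2909 + 138}{-20301 - 4730}}{35575 + A} = \frac{\left(2041 - 24446\right) + \frac{2909 + 138}{-20301 - 4730}}{35575 + 660} = \frac{-22405 + \frac{3047}{-25031}}{36235} = \left(-22405 + 3047 \left(- \frac{1}{25031}\right)\right) \frac{1}{36235} = \left(-22405 - \frac{3047}{25031}\right) \frac{1}{36235} = \left(- \frac{560822602}{25031}\right) \frac{1}{36235} = - \frac{560822602}{906998285}$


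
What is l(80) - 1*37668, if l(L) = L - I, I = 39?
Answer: -37627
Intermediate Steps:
l(L) = -39 + L (l(L) = L - 1*39 = L - 39 = -39 + L)
l(80) - 1*37668 = (-39 + 80) - 1*37668 = 41 - 37668 = -37627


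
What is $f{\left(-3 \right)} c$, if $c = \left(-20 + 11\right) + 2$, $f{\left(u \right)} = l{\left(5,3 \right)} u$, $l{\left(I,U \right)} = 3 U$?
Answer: $189$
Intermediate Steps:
$f{\left(u \right)} = 9 u$ ($f{\left(u \right)} = 3 \cdot 3 u = 9 u$)
$c = -7$ ($c = -9 + 2 = -7$)
$f{\left(-3 \right)} c = 9 \left(-3\right) \left(-7\right) = \left(-27\right) \left(-7\right) = 189$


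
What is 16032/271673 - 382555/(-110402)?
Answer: 105699829379/29993242546 ≈ 3.5241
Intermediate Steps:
16032/271673 - 382555/(-110402) = 16032*(1/271673) - 382555*(-1/110402) = 16032/271673 + 382555/110402 = 105699829379/29993242546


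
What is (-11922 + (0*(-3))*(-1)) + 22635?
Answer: 10713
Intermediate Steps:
(-11922 + (0*(-3))*(-1)) + 22635 = (-11922 + 0*(-1)) + 22635 = (-11922 + 0) + 22635 = -11922 + 22635 = 10713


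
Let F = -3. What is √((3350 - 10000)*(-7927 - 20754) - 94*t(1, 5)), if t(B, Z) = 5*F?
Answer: 2*√47682515 ≈ 13811.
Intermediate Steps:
t(B, Z) = -15 (t(B, Z) = 5*(-3) = -15)
√((3350 - 10000)*(-7927 - 20754) - 94*t(1, 5)) = √((3350 - 10000)*(-7927 - 20754) - 94*(-15)) = √(-6650*(-28681) + 1410) = √(190728650 + 1410) = √190730060 = 2*√47682515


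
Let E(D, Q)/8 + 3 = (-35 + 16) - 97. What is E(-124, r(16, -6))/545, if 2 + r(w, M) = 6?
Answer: -952/545 ≈ -1.7468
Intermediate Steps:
r(w, M) = 4 (r(w, M) = -2 + 6 = 4)
E(D, Q) = -952 (E(D, Q) = -24 + 8*((-35 + 16) - 97) = -24 + 8*(-19 - 97) = -24 + 8*(-116) = -24 - 928 = -952)
E(-124, r(16, -6))/545 = -952/545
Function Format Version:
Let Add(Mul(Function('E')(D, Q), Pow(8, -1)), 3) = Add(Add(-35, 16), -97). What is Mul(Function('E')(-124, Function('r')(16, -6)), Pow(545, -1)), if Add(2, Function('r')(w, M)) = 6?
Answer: Rational(-952, 545) ≈ -1.7468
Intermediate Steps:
Function('r')(w, M) = 4 (Function('r')(w, M) = Add(-2, 6) = 4)
Function('E')(D, Q) = -952 (Function('E')(D, Q) = Add(-24, Mul(8, Add(Add(-35, 16), -97))) = Add(-24, Mul(8, Add(-19, -97))) = Add(-24, Mul(8, -116)) = Add(-24, -928) = -952)
Mul(Function('E')(-124, Function('r')(16, -6)), Pow(545, -1)) = Mul(-952, Pow(545, -1)) = Mul(-952, Rational(1, 545)) = Rational(-952, 545)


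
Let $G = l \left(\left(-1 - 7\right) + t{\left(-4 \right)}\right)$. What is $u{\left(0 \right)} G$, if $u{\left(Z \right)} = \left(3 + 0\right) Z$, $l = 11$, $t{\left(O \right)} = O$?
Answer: $0$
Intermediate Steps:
$u{\left(Z \right)} = 3 Z$
$G = -132$ ($G = 11 \left(\left(-1 - 7\right) - 4\right) = 11 \left(-8 - 4\right) = 11 \left(-12\right) = -132$)
$u{\left(0 \right)} G = 3 \cdot 0 \left(-132\right) = 0 \left(-132\right) = 0$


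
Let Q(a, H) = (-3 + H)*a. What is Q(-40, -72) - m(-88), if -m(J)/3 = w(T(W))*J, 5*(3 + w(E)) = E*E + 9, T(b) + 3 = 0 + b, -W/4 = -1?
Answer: 3264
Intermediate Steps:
W = 4 (W = -4*(-1) = 4)
T(b) = -3 + b (T(b) = -3 + (0 + b) = -3 + b)
w(E) = -6/5 + E**2/5 (w(E) = -3 + (E*E + 9)/5 = -3 + (E**2 + 9)/5 = -3 + (9 + E**2)/5 = -3 + (9/5 + E**2/5) = -6/5 + E**2/5)
Q(a, H) = a*(-3 + H)
m(J) = 3*J (m(J) = -3*(-6/5 + (-3 + 4)**2/5)*J = -3*(-6/5 + (1/5)*1**2)*J = -3*(-6/5 + (1/5)*1)*J = -3*(-6/5 + 1/5)*J = -(-3)*J = 3*J)
Q(-40, -72) - m(-88) = -40*(-3 - 72) - 3*(-88) = -40*(-75) - 1*(-264) = 3000 + 264 = 3264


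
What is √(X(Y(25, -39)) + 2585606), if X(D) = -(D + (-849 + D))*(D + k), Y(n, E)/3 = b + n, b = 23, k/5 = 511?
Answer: √4099745 ≈ 2024.8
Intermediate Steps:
k = 2555 (k = 5*511 = 2555)
Y(n, E) = 69 + 3*n (Y(n, E) = 3*(23 + n) = 69 + 3*n)
X(D) = -(-849 + 2*D)*(2555 + D) (X(D) = -(D + (-849 + D))*(D + 2555) = -(-849 + 2*D)*(2555 + D))
√(X(Y(25, -39)) + 2585606) = √((2169195 - 4261*(69 + 3*25) - 2*(69 + 3*25)²) + 2585606) = √((2169195 - 4261*(69 + 75) - 2*(69 + 75)²) + 2585606) = √((2169195 - 4261*144 - 2*144²) + 2585606) = √((2169195 - 613584 - 2*20736) + 2585606) = √((2169195 - 613584 - 41472) + 2585606) = √(1514139 + 2585606) = √4099745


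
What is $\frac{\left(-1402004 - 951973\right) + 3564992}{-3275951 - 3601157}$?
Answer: $- \frac{1211015}{6877108} \approx -0.17609$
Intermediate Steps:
$\frac{\left(-1402004 - 951973\right) + 3564992}{-3275951 - 3601157} = \frac{-2353977 + 3564992}{-6877108} = 1211015 \left(- \frac{1}{6877108}\right) = - \frac{1211015}{6877108}$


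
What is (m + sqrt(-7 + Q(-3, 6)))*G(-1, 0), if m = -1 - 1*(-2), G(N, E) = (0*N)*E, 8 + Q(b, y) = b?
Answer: 0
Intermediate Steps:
Q(b, y) = -8 + b
G(N, E) = 0 (G(N, E) = 0*E = 0)
m = 1 (m = -1 + 2 = 1)
(m + sqrt(-7 + Q(-3, 6)))*G(-1, 0) = (1 + sqrt(-7 + (-8 - 3)))*0 = (1 + sqrt(-7 - 11))*0 = (1 + sqrt(-18))*0 = (1 + 3*I*sqrt(2))*0 = 0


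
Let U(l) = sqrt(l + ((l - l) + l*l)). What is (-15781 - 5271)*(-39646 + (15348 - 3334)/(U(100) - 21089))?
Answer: 371194121160427824/444735821 + 2529187280*sqrt(101)/444735821 ≈ 8.3464e+8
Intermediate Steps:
U(l) = sqrt(l + l**2) (U(l) = sqrt(l + (0 + l**2)) = sqrt(l + l**2))
(-15781 - 5271)*(-39646 + (15348 - 3334)/(U(100) - 21089)) = (-15781 - 5271)*(-39646 + (15348 - 3334)/(sqrt(100*(1 + 100)) - 21089)) = -21052*(-39646 + 12014/(sqrt(100*101) - 21089)) = -21052*(-39646 + 12014/(sqrt(10100) - 21089)) = -21052*(-39646 + 12014/(10*sqrt(101) - 21089)) = -21052*(-39646 + 12014/(-21089 + 10*sqrt(101))) = 834627592 - 252918728/(-21089 + 10*sqrt(101))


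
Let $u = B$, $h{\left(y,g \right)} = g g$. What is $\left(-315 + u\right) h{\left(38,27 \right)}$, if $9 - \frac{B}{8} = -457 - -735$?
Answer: $-1798443$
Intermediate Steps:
$h{\left(y,g \right)} = g^{2}$
$B = -2152$ ($B = 72 - 8 \left(-457 - -735\right) = 72 - 8 \left(-457 + 735\right) = 72 - 2224 = -2152$)
$u = -2152$
$\left(-315 + u\right) h{\left(38,27 \right)} = \left(-315 - 2152\right) 27^{2} = \left(-2467\right) 729 = -1798443$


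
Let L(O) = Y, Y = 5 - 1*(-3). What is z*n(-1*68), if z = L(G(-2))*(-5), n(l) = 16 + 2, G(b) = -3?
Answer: -720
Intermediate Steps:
Y = 8 (Y = 5 + 3 = 8)
n(l) = 18
L(O) = 8
z = -40 (z = 8*(-5) = -40)
z*n(-1*68) = -40*18 = -720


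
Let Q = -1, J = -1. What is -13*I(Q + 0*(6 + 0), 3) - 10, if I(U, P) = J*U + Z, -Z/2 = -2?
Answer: -75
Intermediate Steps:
Z = 4 (Z = -2*(-2) = 4)
I(U, P) = 4 - U (I(U, P) = -U + 4 = 4 - U)
-13*I(Q + 0*(6 + 0), 3) - 10 = -13*(4 - (-1 + 0*(6 + 0))) - 10 = -13*(4 - (-1 + 0*6)) - 10 = -13*(4 - (-1 + 0)) - 10 = -13*(4 - 1*(-1)) - 10 = -13*(4 + 1) - 10 = -13*5 - 10 = -65 - 10 = -75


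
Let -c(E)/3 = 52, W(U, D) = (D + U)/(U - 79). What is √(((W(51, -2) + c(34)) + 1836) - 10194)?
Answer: I*√34063/2 ≈ 92.281*I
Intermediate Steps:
W(U, D) = (D + U)/(-79 + U)
c(E) = -156 (c(E) = -3*52 = -156)
√(((W(51, -2) + c(34)) + 1836) - 10194) = √((((-2 + 51)/(-79 + 51) - 156) + 1836) - 10194) = √(((49/(-28) - 156) + 1836) - 10194) = √(((-1/28*49 - 156) + 1836) - 10194) = √(((-7/4 - 156) + 1836) - 10194) = √((-631/4 + 1836) - 10194) = √(6713/4 - 10194) = √(-34063/4) = I*√34063/2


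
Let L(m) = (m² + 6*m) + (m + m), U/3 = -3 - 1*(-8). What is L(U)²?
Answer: 119025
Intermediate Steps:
U = 15 (U = 3*(-3 - 1*(-8)) = 3*(-3 + 8) = 3*5 = 15)
L(m) = m² + 8*m (L(m) = (m² + 6*m) + 2*m = m² + 8*m)
L(U)² = (15*(8 + 15))² = (15*23)² = 345² = 119025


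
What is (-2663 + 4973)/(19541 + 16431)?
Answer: 1155/17986 ≈ 0.064217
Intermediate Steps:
(-2663 + 4973)/(19541 + 16431) = 2310/35972 = 2310*(1/35972) = 1155/17986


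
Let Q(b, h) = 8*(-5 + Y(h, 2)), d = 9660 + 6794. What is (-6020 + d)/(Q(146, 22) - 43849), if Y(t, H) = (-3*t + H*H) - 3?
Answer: -3478/14803 ≈ -0.23495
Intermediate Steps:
d = 16454
Y(t, H) = -3 + H² - 3*t (Y(t, H) = (-3*t + H²) - 3 = (H² - 3*t) - 3 = -3 + H² - 3*t)
Q(b, h) = -32 - 24*h (Q(b, h) = 8*(-5 + (-3 + 2² - 3*h)) = 8*(-5 + (-3 + 4 - 3*h)) = 8*(-5 + (1 - 3*h)) = 8*(-4 - 3*h) = -32 - 24*h)
(-6020 + d)/(Q(146, 22) - 43849) = (-6020 + 16454)/((-32 - 24*22) - 43849) = 10434/((-32 - 528) - 43849) = 10434/(-560 - 43849) = 10434/(-44409) = 10434*(-1/44409) = -3478/14803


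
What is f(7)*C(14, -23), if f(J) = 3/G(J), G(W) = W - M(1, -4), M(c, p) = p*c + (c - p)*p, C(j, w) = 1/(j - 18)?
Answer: -3/124 ≈ -0.024194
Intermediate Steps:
C(j, w) = 1/(-18 + j)
M(c, p) = c*p + p*(c - p)
G(W) = 24 + W (G(W) = W - (-4)*(-1*(-4) + 2*1) = W - (-4)*(4 + 2) = W - (-4)*6 = W - 1*(-24) = W + 24 = 24 + W)
f(J) = 3/(24 + J)
f(7)*C(14, -23) = (3/(24 + 7))/(-18 + 14) = (3/31)/(-4) = (3*(1/31))*(-¼) = (3/31)*(-¼) = -3/124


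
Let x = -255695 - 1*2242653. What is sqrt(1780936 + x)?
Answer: 86*I*sqrt(97) ≈ 847.0*I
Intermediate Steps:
x = -2498348 (x = -255695 - 2242653 = -2498348)
sqrt(1780936 + x) = sqrt(1780936 - 2498348) = sqrt(-717412) = 86*I*sqrt(97)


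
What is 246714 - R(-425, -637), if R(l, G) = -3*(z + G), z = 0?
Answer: 244803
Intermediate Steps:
R(l, G) = -3*G (R(l, G) = -3*(0 + G) = -3*G)
246714 - R(-425, -637) = 246714 - (-3)*(-637) = 246714 - 1*1911 = 246714 - 1911 = 244803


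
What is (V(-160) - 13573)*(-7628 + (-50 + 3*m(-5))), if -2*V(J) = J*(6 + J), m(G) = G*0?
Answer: 198806454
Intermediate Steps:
m(G) = 0
V(J) = -J*(6 + J)/2
(V(-160) - 13573)*(-7628 + (-50 + 3*m(-5))) = (-½*(-160)*(6 - 160) - 13573)*(-7628 + (-50 + 3*0)) = (-½*(-160)*(-154) - 13573)*(-7628 + (-50 + 0)) = (-12320 - 13573)*(-7628 - 50) = -25893*(-7678) = 198806454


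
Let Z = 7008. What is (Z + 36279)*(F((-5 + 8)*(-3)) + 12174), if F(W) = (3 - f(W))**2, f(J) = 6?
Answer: 527365521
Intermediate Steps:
F(W) = 9 (F(W) = (3 - 1*6)**2 = (3 - 6)**2 = (-3)**2 = 9)
(Z + 36279)*(F((-5 + 8)*(-3)) + 12174) = (7008 + 36279)*(9 + 12174) = 43287*12183 = 527365521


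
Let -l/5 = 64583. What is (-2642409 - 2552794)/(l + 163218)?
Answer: 5195203/159697 ≈ 32.532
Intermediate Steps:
l = -322915 (l = -5*64583 = -322915)
(-2642409 - 2552794)/(l + 163218) = (-2642409 - 2552794)/(-322915 + 163218) = -5195203/(-159697) = -5195203*(-1/159697) = 5195203/159697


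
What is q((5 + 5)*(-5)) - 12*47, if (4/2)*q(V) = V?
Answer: -589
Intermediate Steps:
q(V) = V/2
q((5 + 5)*(-5)) - 12*47 = ((5 + 5)*(-5))/2 - 12*47 = (10*(-5))/2 - 564 = (1/2)*(-50) - 564 = -25 - 564 = -589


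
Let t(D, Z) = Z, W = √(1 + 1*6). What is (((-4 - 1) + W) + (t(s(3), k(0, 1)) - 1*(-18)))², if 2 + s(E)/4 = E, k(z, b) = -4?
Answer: (9 + √7)² ≈ 135.62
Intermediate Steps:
W = √7 (W = √(1 + 6) = √7 ≈ 2.6458)
s(E) = -8 + 4*E
(((-4 - 1) + W) + (t(s(3), k(0, 1)) - 1*(-18)))² = (((-4 - 1) + √7) + (-4 - 1*(-18)))² = ((-5 + √7) + (-4 + 18))² = ((-5 + √7) + 14)² = (9 + √7)²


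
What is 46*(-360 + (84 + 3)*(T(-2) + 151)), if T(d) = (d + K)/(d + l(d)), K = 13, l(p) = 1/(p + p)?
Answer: 1704530/3 ≈ 5.6818e+5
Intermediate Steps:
l(p) = 1/(2*p)
T(d) = (13 + d)/(d + 1/(2*d)) (T(d) = (d + 13)/(d + 1/(2*d)) = (13 + d)/(d + 1/(2*d)))
46*(-360 + (84 + 3)*(T(-2) + 151)) = 46*(-360 + (84 + 3)*(2*(-2)*(13 - 2)/(1 + 2*(-2)**2) + 151)) = 46*(-360 + 87*(2*(-2)*11/(1 + 2*4) + 151)) = 46*(-360 + 87*(2*(-2)*11/(1 + 8) + 151)) = 46*(-360 + 87*(2*(-2)*11/9 + 151)) = 46*(-360 + 87*(2*(-2)*(1/9)*11 + 151)) = 46*(-360 + 87*(-44/9 + 151)) = 46*(-360 + 87*(1315/9)) = 46*(-360 + 38135/3) = 46*(37055/3) = 1704530/3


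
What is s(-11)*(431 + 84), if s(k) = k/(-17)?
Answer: 5665/17 ≈ 333.24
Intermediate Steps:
s(k) = -k/17 (s(k) = k*(-1/17) = -k/17)
s(-11)*(431 + 84) = (-1/17*(-11))*(431 + 84) = (11/17)*515 = 5665/17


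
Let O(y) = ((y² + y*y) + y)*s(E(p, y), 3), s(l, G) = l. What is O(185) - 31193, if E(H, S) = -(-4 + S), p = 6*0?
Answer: -12454128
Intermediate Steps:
p = 0
E(H, S) = 4 - S
O(y) = (4 - y)*(y + 2*y²) (O(y) = ((y² + y*y) + y)*(4 - y) = ((y² + y²) + y)*(4 - y) = (2*y² + y)*(4 - y) = (y + 2*y²)*(4 - y) = (4 - y)*(y + 2*y²))
O(185) - 31193 = -1*185*(1 + 2*185)*(-4 + 185) - 31193 = -1*185*(1 + 370)*181 - 31193 = -1*185*371*181 - 31193 = -12422935 - 31193 = -12454128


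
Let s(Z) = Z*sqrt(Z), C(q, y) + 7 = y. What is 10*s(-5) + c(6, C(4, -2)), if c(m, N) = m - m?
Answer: -50*I*sqrt(5) ≈ -111.8*I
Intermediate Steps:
C(q, y) = -7 + y
s(Z) = Z**(3/2)
c(m, N) = 0
10*s(-5) + c(6, C(4, -2)) = 10*(-5)**(3/2) + 0 = 10*(-5*I*sqrt(5)) + 0 = -50*I*sqrt(5) + 0 = -50*I*sqrt(5)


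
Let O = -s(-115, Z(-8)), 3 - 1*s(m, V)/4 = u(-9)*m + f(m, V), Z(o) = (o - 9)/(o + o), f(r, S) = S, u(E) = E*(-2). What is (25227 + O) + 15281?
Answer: 128881/4 ≈ 32220.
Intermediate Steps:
u(E) = -2*E
Z(o) = (-9 + o)/(2*o) (Z(o) = (-9 + o)/((2*o)) = (-9 + o)*(1/(2*o)) = (-9 + o)/(2*o))
s(m, V) = 12 - 72*m - 4*V (s(m, V) = 12 - 4*((-2*(-9))*m + V) = 12 - 4*(18*m + V) = 12 - 4*(V + 18*m) = 12 + (-72*m - 4*V) = 12 - 72*m - 4*V)
O = -33151/4 (O = -(12 - 72*(-115) - 2*(-9 - 8)/(-8)) = -(12 + 8280 - 2*(-1)*(-17)/8) = -(12 + 8280 - 4*17/16) = -(12 + 8280 - 17/4) = -1*33151/4 = -33151/4 ≈ -8287.8)
(25227 + O) + 15281 = (25227 - 33151/4) + 15281 = 67757/4 + 15281 = 128881/4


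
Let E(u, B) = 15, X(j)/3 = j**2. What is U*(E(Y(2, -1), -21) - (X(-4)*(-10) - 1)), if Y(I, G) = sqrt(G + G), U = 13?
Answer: 6448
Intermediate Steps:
X(j) = 3*j**2
Y(I, G) = sqrt(2)*sqrt(G) (Y(I, G) = sqrt(2*G) = sqrt(2)*sqrt(G))
U*(E(Y(2, -1), -21) - (X(-4)*(-10) - 1)) = 13*(15 - ((3*(-4)**2)*(-10) - 1)) = 13*(15 - ((3*16)*(-10) - 1)) = 13*(15 - (48*(-10) - 1)) = 13*(15 - (-480 - 1)) = 13*(15 - 1*(-481)) = 13*(15 + 481) = 13*496 = 6448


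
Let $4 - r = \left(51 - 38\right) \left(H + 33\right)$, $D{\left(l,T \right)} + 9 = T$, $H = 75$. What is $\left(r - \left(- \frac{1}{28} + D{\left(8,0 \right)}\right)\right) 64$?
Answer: $- \frac{623152}{7} \approx -89022.0$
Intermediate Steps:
$D{\left(l,T \right)} = -9 + T$
$r = -1400$ ($r = 4 - \left(51 - 38\right) \left(75 + 33\right) = 4 - 13 \cdot 108 = 4 - 1404 = -1400$)
$\left(r - \left(- \frac{1}{28} + D{\left(8,0 \right)}\right)\right) 64 = \left(-1400 + \left(\frac{1}{28} - \left(-9 + 0\right)\right)\right) 64 = \left(-1400 + \left(\frac{1}{28} - -9\right)\right) 64 = \left(-1400 + \left(\frac{1}{28} + 9\right)\right) 64 = \left(-1400 + \frac{253}{28}\right) 64 = \left(- \frac{38947}{28}\right) 64 = - \frac{623152}{7}$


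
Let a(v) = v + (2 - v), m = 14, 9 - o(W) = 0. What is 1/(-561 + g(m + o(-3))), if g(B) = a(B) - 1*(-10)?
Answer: -1/549 ≈ -0.0018215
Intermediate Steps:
o(W) = 9 (o(W) = 9 - 1*0 = 9 + 0 = 9)
a(v) = 2
g(B) = 12 (g(B) = 2 - 1*(-10) = 2 + 10 = 12)
1/(-561 + g(m + o(-3))) = 1/(-561 + 12) = 1/(-549) = -1/549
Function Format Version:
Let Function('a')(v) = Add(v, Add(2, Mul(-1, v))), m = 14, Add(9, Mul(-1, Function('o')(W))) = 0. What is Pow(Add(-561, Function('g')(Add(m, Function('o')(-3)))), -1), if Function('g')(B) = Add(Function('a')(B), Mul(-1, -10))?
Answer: Rational(-1, 549) ≈ -0.0018215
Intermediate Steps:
Function('o')(W) = 9 (Function('o')(W) = Add(9, Mul(-1, 0)) = Add(9, 0) = 9)
Function('a')(v) = 2
Function('g')(B) = 12 (Function('g')(B) = Add(2, Mul(-1, -10)) = Add(2, 10) = 12)
Pow(Add(-561, Function('g')(Add(m, Function('o')(-3)))), -1) = Pow(Add(-561, 12), -1) = Pow(-549, -1) = Rational(-1, 549)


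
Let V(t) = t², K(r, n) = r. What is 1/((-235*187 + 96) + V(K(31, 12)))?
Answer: -1/42888 ≈ -2.3317e-5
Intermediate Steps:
1/((-235*187 + 96) + V(K(31, 12))) = 1/((-235*187 + 96) + 31²) = 1/((-43945 + 96) + 961) = 1/(-43849 + 961) = 1/(-42888) = -1/42888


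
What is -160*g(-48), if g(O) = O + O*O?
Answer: -360960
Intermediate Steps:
g(O) = O + O**2
-160*g(-48) = -(-7680)*(1 - 48) = -(-7680)*(-47) = -160*2256 = -360960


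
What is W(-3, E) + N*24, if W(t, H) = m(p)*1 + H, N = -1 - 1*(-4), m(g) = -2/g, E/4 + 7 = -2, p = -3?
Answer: 110/3 ≈ 36.667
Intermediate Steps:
E = -36 (E = -28 + 4*(-2) = -28 - 8 = -36)
N = 3 (N = -1 + 4 = 3)
W(t, H) = ⅔ + H (W(t, H) = -2/(-3)*1 + H = -2*(-⅓)*1 + H = (⅔)*1 + H = ⅔ + H)
W(-3, E) + N*24 = (⅔ - 36) + 3*24 = -106/3 + 72 = 110/3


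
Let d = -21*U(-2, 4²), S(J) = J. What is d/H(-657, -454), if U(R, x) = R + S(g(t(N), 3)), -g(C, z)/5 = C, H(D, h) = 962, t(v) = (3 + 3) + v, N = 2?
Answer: 441/481 ≈ 0.91684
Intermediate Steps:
t(v) = 6 + v
g(C, z) = -5*C
U(R, x) = -40 + R (U(R, x) = R - 5*(6 + 2) = R - 5*8 = R - 40 = -40 + R)
d = 882 (d = -21*(-40 - 2) = -21*(-42) = 882)
d/H(-657, -454) = 882/962 = 882*(1/962) = 441/481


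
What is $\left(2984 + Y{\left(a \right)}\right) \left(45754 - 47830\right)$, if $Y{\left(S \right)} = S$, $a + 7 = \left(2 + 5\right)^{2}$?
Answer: $-6281976$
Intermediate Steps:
$a = 42$ ($a = -7 + \left(2 + 5\right)^{2} = -7 + 7^{2} = -7 + 49 = 42$)
$\left(2984 + Y{\left(a \right)}\right) \left(45754 - 47830\right) = \left(2984 + 42\right) \left(45754 - 47830\right) = 3026 \left(-2076\right) = -6281976$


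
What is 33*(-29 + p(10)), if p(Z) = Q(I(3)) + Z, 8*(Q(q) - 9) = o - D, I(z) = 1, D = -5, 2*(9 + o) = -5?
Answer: -5709/16 ≈ -356.81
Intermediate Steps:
o = -23/2 (o = -9 + (½)*(-5) = -9 - 5/2 = -23/2 ≈ -11.500)
Q(q) = 131/16 (Q(q) = 9 + (-23/2 - 1*(-5))/8 = 9 + (-23/2 + 5)/8 = 9 + (⅛)*(-13/2) = 9 - 13/16 = 131/16)
p(Z) = 131/16 + Z
33*(-29 + p(10)) = 33*(-29 + (131/16 + 10)) = 33*(-29 + 291/16) = 33*(-173/16) = -5709/16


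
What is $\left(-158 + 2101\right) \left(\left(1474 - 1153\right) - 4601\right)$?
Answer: $-8316040$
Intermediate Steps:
$\left(-158 + 2101\right) \left(\left(1474 - 1153\right) - 4601\right) = 1943 \left(321 - 4601\right) = 1943 \left(-4280\right) = -8316040$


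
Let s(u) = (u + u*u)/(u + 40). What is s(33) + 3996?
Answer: 292830/73 ≈ 4011.4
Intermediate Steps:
s(u) = (u + u²)/(40 + u)
s(33) + 3996 = 33*(1 + 33)/(40 + 33) + 3996 = 33*34/73 + 3996 = 33*(1/73)*34 + 3996 = 1122/73 + 3996 = 292830/73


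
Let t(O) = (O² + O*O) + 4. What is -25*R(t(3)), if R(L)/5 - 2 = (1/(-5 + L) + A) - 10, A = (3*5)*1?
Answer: -15000/17 ≈ -882.35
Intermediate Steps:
t(O) = 4 + 2*O² (t(O) = (O² + O²) + 4 = 2*O² + 4 = 4 + 2*O²)
A = 15 (A = 15*1 = 15)
R(L) = 35 + 5/(-5 + L) (R(L) = 10 + 5*((1/(-5 + L) + 15) - 10) = 10 + 5*((15 + 1/(-5 + L)) - 10) = 10 + 5*(5 + 1/(-5 + L)) = 10 + (25 + 5/(-5 + L)) = 35 + 5/(-5 + L))
-25*R(t(3)) = -125*(-34 + 7*(4 + 2*3²))/(-5 + (4 + 2*3²)) = -125*(-34 + 7*(4 + 2*9))/(-5 + (4 + 2*9)) = -125*(-34 + 7*(4 + 18))/(-5 + (4 + 18)) = -125*(-34 + 7*22)/(-5 + 22) = -125*(-34 + 154)/17 = -125*120/17 = -25*600/17 = -15000/17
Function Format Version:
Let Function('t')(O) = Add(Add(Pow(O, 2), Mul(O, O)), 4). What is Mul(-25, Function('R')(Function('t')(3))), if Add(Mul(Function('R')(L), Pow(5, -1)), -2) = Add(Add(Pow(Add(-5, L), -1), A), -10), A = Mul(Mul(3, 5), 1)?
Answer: Rational(-15000, 17) ≈ -882.35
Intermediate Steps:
Function('t')(O) = Add(4, Mul(2, Pow(O, 2))) (Function('t')(O) = Add(Add(Pow(O, 2), Pow(O, 2)), 4) = Add(Mul(2, Pow(O, 2)), 4) = Add(4, Mul(2, Pow(O, 2))))
A = 15 (A = Mul(15, 1) = 15)
Function('R')(L) = Add(35, Mul(5, Pow(Add(-5, L), -1))) (Function('R')(L) = Add(10, Mul(5, Add(Add(Pow(Add(-5, L), -1), 15), -10))) = Add(10, Mul(5, Add(Add(15, Pow(Add(-5, L), -1)), -10))) = Add(10, Mul(5, Add(5, Pow(Add(-5, L), -1)))) = Add(10, Add(25, Mul(5, Pow(Add(-5, L), -1)))) = Add(35, Mul(5, Pow(Add(-5, L), -1))))
Mul(-25, Function('R')(Function('t')(3))) = Mul(-25, Mul(5, Pow(Add(-5, Add(4, Mul(2, Pow(3, 2)))), -1), Add(-34, Mul(7, Add(4, Mul(2, Pow(3, 2))))))) = Mul(-25, Mul(5, Pow(Add(-5, Add(4, Mul(2, 9))), -1), Add(-34, Mul(7, Add(4, Mul(2, 9)))))) = Mul(-25, Mul(5, Pow(Add(-5, Add(4, 18)), -1), Add(-34, Mul(7, Add(4, 18))))) = Mul(-25, Mul(5, Pow(Add(-5, 22), -1), Add(-34, Mul(7, 22)))) = Mul(-25, Mul(5, Pow(17, -1), Add(-34, 154))) = Mul(-25, Mul(5, Rational(1, 17), 120)) = Mul(-25, Rational(600, 17)) = Rational(-15000, 17)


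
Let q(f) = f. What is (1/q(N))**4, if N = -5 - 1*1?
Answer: 1/1296 ≈ 0.00077160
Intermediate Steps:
N = -6 (N = -5 - 1 = -6)
(1/q(N))**4 = (1/(-6))**4 = (-1/6)**4 = 1/1296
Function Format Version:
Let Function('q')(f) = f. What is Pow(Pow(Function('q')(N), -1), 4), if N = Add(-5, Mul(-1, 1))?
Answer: Rational(1, 1296) ≈ 0.00077160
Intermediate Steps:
N = -6 (N = Add(-5, -1) = -6)
Pow(Pow(Function('q')(N), -1), 4) = Pow(Pow(-6, -1), 4) = Pow(Rational(-1, 6), 4) = Rational(1, 1296)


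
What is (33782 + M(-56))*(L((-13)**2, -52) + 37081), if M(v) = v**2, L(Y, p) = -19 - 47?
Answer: 1366519770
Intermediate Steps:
L(Y, p) = -66
(33782 + M(-56))*(L((-13)**2, -52) + 37081) = (33782 + (-56)**2)*(-66 + 37081) = (33782 + 3136)*37015 = 36918*37015 = 1366519770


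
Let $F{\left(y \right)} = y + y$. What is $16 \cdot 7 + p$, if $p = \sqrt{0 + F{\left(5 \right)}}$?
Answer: $112 + \sqrt{10} \approx 115.16$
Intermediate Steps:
$F{\left(y \right)} = 2 y$
$p = \sqrt{10}$ ($p = \sqrt{0 + 2 \cdot 5} = \sqrt{0 + 10} = \sqrt{10} \approx 3.1623$)
$16 \cdot 7 + p = 16 \cdot 7 + \sqrt{10} = 112 + \sqrt{10}$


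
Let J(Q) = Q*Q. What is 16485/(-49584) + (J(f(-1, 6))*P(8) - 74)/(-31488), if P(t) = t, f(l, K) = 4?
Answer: -1811657/5421184 ≈ -0.33418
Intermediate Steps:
J(Q) = Q²
16485/(-49584) + (J(f(-1, 6))*P(8) - 74)/(-31488) = 16485/(-49584) + (4²*8 - 74)/(-31488) = 16485*(-1/49584) + (16*8 - 74)*(-1/31488) = -5495/16528 + (128 - 74)*(-1/31488) = -5495/16528 + 54*(-1/31488) = -5495/16528 - 9/5248 = -1811657/5421184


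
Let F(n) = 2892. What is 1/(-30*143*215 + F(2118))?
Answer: -1/919458 ≈ -1.0876e-6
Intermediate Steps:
1/(-30*143*215 + F(2118)) = 1/(-30*143*215 + 2892) = 1/(-4290*215 + 2892) = 1/(-922350 + 2892) = 1/(-919458) = -1/919458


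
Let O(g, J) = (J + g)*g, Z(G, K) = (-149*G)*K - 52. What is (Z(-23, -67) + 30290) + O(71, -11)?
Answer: -195111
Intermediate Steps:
Z(G, K) = -52 - 149*G*K (Z(G, K) = -149*G*K - 52 = -52 - 149*G*K)
O(g, J) = g*(J + g)
(Z(-23, -67) + 30290) + O(71, -11) = ((-52 - 149*(-23)*(-67)) + 30290) + 71*(-11 + 71) = ((-52 - 229609) + 30290) + 71*60 = (-229661 + 30290) + 4260 = -199371 + 4260 = -195111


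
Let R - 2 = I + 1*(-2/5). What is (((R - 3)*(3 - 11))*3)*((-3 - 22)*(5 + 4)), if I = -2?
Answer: -18360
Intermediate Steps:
R = -2/5 (R = 2 + (-2 + 1*(-2/5)) = 2 + (-2 - 2/5) = 2 - 12/5 = -2/5 ≈ -0.40000)
(((R - 3)*(3 - 11))*3)*((-3 - 22)*(5 + 4)) = (((-2/5 - 3)*(3 - 11))*3)*((-3 - 22)*(5 + 4)) = (-17/5*(-8)*3)*(-25*9) = ((136/5)*3)*(-225) = (408/5)*(-225) = -18360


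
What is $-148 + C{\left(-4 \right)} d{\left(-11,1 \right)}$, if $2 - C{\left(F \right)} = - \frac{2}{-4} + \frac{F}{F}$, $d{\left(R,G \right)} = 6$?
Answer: $-145$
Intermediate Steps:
$C{\left(F \right)} = \frac{1}{2}$ ($C{\left(F \right)} = 2 - \left(- \frac{2}{-4} + \frac{F}{F}\right) = 2 - \left(\left(-2\right) \left(- \frac{1}{4}\right) + 1\right) = 2 - \left(\frac{1}{2} + 1\right) = 2 - \frac{3}{2} = \frac{1}{2}$)
$-148 + C{\left(-4 \right)} d{\left(-11,1 \right)} = -148 + \frac{1}{2} \cdot 6 = -148 + 3 = -145$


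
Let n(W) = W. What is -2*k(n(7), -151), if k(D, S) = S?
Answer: 302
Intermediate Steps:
-2*k(n(7), -151) = -2*(-151) = 302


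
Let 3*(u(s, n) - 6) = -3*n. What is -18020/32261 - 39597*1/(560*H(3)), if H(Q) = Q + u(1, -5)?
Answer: -1418715617/252926240 ≈ -5.6092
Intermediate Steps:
u(s, n) = 6 - n (u(s, n) = 6 + (-3*n)/3 = 6 - n)
H(Q) = 11 + Q (H(Q) = Q + (6 - 1*(-5)) = Q + (6 + 5) = Q + 11 = 11 + Q)
-18020/32261 - 39597*1/(560*H(3)) = -18020/32261 - 39597*1/(560*(11 + 3)) = -18020*1/32261 - 39597/((14*(-28))*(-20)) = -18020/32261 - 39597/((-392*(-20))) = -18020/32261 - 39597/7840 = -1418715617/252926240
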